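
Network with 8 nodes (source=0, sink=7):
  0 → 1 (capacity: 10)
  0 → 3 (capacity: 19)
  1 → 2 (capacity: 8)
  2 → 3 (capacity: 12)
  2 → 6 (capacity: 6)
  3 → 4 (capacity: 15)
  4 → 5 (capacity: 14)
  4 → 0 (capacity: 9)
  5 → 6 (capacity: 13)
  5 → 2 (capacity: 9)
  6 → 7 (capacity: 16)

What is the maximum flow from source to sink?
Maximum flow = 16

Max flow: 16

Flow assignment:
  0 → 1: 3/10
  0 → 3: 15/19
  1 → 2: 3/8
  2 → 6: 3/6
  3 → 4: 15/15
  4 → 5: 13/14
  4 → 0: 2/9
  5 → 6: 13/13
  6 → 7: 16/16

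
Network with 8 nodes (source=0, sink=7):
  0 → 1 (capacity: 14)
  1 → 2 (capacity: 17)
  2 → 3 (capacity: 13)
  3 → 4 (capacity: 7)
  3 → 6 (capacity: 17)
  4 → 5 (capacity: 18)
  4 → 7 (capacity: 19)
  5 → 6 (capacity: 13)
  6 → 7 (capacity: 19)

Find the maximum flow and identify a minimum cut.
Max flow = 13, Min cut edges: (2,3)

Maximum flow: 13
Minimum cut: (2,3)
Partition: S = [0, 1, 2], T = [3, 4, 5, 6, 7]

Max-flow min-cut theorem verified: both equal 13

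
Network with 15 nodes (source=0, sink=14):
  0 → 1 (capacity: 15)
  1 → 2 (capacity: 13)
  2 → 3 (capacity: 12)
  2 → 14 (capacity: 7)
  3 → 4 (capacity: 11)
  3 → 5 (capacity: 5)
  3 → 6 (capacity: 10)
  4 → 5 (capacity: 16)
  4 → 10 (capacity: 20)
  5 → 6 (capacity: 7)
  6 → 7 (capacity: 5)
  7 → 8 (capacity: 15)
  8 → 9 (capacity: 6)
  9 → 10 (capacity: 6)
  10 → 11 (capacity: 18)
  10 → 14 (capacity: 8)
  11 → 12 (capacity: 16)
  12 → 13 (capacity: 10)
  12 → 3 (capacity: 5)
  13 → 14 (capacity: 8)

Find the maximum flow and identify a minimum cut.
Max flow = 13, Min cut edges: (1,2)

Maximum flow: 13
Minimum cut: (1,2)
Partition: S = [0, 1], T = [2, 3, 4, 5, 6, 7, 8, 9, 10, 11, 12, 13, 14]

Max-flow min-cut theorem verified: both equal 13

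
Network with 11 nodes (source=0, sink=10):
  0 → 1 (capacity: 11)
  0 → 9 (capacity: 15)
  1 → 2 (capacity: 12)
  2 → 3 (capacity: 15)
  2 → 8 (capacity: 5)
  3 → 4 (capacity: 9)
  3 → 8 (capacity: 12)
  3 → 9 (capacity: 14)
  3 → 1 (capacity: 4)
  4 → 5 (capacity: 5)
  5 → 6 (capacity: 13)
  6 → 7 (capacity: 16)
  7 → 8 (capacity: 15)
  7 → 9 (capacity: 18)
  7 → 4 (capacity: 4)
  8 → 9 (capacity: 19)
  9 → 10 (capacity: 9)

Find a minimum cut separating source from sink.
Min cut value = 9, edges: (9,10)

Min cut value: 9
Partition: S = [0, 1, 2, 3, 4, 5, 6, 7, 8, 9], T = [10]
Cut edges: (9,10)

By max-flow min-cut theorem, max flow = min cut = 9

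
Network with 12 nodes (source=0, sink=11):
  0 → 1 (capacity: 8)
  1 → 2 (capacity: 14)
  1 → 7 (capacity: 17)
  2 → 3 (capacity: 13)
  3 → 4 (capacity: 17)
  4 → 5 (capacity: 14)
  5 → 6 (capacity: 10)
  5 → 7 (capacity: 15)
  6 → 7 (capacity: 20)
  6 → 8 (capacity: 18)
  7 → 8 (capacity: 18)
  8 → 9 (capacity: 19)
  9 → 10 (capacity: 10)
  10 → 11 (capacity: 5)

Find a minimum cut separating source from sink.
Min cut value = 5, edges: (10,11)

Min cut value: 5
Partition: S = [0, 1, 2, 3, 4, 5, 6, 7, 8, 9, 10], T = [11]
Cut edges: (10,11)

By max-flow min-cut theorem, max flow = min cut = 5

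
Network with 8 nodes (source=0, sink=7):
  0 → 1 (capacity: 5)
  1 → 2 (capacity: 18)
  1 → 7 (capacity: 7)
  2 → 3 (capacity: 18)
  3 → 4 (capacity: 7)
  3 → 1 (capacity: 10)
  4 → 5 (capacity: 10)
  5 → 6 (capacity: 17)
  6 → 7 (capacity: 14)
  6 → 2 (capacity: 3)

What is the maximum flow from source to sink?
Maximum flow = 5

Max flow: 5

Flow assignment:
  0 → 1: 5/5
  1 → 7: 5/7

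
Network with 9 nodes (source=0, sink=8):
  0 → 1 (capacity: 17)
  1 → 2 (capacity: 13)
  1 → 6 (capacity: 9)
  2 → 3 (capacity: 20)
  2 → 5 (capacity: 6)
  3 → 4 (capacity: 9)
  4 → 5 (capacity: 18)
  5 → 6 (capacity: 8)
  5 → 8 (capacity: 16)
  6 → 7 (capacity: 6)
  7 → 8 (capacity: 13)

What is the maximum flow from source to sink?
Maximum flow = 17

Max flow: 17

Flow assignment:
  0 → 1: 17/17
  1 → 2: 11/13
  1 → 6: 6/9
  2 → 3: 5/20
  2 → 5: 6/6
  3 → 4: 5/9
  4 → 5: 5/18
  5 → 8: 11/16
  6 → 7: 6/6
  7 → 8: 6/13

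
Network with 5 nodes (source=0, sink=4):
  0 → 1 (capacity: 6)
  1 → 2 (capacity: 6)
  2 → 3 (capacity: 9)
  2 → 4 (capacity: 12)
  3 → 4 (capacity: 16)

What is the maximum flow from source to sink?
Maximum flow = 6

Max flow: 6

Flow assignment:
  0 → 1: 6/6
  1 → 2: 6/6
  2 → 4: 6/12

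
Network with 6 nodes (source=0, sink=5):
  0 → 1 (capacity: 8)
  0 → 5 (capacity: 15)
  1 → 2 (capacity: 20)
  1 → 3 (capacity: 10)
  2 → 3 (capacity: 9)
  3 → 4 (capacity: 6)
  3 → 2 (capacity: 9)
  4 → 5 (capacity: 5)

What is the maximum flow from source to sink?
Maximum flow = 20

Max flow: 20

Flow assignment:
  0 → 1: 5/8
  0 → 5: 15/15
  1 → 3: 5/10
  3 → 4: 5/6
  4 → 5: 5/5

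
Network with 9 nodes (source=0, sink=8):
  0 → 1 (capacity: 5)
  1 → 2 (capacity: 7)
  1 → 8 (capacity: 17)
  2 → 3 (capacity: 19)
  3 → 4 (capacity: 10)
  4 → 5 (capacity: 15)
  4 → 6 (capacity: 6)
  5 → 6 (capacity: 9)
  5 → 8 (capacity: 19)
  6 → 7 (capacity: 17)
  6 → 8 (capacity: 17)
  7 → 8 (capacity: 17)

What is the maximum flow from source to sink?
Maximum flow = 5

Max flow: 5

Flow assignment:
  0 → 1: 5/5
  1 → 8: 5/17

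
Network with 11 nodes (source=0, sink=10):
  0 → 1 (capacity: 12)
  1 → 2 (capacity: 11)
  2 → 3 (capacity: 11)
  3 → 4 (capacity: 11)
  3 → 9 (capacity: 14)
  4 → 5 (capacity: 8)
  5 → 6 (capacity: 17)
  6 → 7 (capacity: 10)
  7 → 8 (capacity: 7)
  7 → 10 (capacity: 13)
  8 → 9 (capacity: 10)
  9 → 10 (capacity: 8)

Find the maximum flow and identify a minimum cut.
Max flow = 11, Min cut edges: (2,3)

Maximum flow: 11
Minimum cut: (2,3)
Partition: S = [0, 1, 2], T = [3, 4, 5, 6, 7, 8, 9, 10]

Max-flow min-cut theorem verified: both equal 11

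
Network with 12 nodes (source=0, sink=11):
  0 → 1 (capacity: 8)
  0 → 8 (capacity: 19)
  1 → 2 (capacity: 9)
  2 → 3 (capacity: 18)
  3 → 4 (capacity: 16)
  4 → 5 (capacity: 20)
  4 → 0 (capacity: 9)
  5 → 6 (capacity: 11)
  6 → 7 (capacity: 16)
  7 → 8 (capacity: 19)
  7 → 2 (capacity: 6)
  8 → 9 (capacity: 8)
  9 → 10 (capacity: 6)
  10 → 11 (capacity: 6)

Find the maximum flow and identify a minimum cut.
Max flow = 6, Min cut edges: (10,11)

Maximum flow: 6
Minimum cut: (10,11)
Partition: S = [0, 1, 2, 3, 4, 5, 6, 7, 8, 9, 10], T = [11]

Max-flow min-cut theorem verified: both equal 6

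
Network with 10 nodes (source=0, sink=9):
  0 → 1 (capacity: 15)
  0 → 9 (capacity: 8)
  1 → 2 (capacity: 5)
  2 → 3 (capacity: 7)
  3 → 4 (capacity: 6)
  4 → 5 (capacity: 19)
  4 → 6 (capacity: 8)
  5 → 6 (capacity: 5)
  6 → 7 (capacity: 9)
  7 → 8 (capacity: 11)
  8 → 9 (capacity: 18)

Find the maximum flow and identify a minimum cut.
Max flow = 13, Min cut edges: (0,9), (1,2)

Maximum flow: 13
Minimum cut: (0,9), (1,2)
Partition: S = [0, 1], T = [2, 3, 4, 5, 6, 7, 8, 9]

Max-flow min-cut theorem verified: both equal 13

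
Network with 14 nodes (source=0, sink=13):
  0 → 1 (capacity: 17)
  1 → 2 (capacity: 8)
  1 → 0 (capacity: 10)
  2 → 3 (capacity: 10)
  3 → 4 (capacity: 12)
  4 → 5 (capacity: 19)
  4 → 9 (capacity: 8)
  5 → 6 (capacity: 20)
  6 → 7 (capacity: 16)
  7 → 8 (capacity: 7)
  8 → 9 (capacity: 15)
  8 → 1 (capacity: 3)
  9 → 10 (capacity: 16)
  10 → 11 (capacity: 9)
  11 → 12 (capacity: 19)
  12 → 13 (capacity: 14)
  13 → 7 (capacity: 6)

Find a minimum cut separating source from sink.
Min cut value = 8, edges: (1,2)

Min cut value: 8
Partition: S = [0, 1], T = [2, 3, 4, 5, 6, 7, 8, 9, 10, 11, 12, 13]
Cut edges: (1,2)

By max-flow min-cut theorem, max flow = min cut = 8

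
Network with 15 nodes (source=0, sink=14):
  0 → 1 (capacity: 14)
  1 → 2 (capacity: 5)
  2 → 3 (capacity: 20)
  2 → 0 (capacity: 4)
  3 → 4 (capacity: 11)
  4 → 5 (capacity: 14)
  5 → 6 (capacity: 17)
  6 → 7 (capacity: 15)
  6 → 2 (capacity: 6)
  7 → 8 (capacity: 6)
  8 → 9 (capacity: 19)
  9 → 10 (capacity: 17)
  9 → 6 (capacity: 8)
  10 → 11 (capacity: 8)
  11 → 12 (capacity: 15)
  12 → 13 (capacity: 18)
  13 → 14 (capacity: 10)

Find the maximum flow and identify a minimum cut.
Max flow = 5, Min cut edges: (1,2)

Maximum flow: 5
Minimum cut: (1,2)
Partition: S = [0, 1], T = [2, 3, 4, 5, 6, 7, 8, 9, 10, 11, 12, 13, 14]

Max-flow min-cut theorem verified: both equal 5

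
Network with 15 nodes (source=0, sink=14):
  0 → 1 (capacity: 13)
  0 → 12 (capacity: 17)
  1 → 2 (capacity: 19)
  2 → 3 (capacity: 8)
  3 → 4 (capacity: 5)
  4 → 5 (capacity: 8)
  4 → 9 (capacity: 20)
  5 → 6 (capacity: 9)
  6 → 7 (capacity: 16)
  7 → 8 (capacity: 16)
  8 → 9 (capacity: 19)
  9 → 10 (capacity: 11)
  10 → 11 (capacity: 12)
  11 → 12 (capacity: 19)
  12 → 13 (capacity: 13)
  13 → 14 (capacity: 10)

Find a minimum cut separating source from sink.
Min cut value = 10, edges: (13,14)

Min cut value: 10
Partition: S = [0, 1, 2, 3, 4, 5, 6, 7, 8, 9, 10, 11, 12, 13], T = [14]
Cut edges: (13,14)

By max-flow min-cut theorem, max flow = min cut = 10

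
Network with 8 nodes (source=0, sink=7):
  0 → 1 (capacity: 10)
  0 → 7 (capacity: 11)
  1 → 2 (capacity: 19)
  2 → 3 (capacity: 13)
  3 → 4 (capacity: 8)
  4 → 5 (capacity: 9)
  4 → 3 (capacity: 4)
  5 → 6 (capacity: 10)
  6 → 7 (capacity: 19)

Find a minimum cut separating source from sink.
Min cut value = 19, edges: (0,7), (3,4)

Min cut value: 19
Partition: S = [0, 1, 2, 3], T = [4, 5, 6, 7]
Cut edges: (0,7), (3,4)

By max-flow min-cut theorem, max flow = min cut = 19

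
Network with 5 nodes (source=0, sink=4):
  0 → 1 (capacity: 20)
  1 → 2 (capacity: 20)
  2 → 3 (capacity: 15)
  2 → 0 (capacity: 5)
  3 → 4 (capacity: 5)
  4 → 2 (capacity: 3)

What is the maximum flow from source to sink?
Maximum flow = 5

Max flow: 5

Flow assignment:
  0 → 1: 10/20
  1 → 2: 10/20
  2 → 3: 5/15
  2 → 0: 5/5
  3 → 4: 5/5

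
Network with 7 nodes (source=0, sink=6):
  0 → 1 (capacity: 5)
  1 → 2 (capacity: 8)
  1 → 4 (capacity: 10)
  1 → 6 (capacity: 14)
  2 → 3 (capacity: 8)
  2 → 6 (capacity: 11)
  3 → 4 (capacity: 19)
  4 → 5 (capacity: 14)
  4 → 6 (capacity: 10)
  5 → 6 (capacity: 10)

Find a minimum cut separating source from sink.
Min cut value = 5, edges: (0,1)

Min cut value: 5
Partition: S = [0], T = [1, 2, 3, 4, 5, 6]
Cut edges: (0,1)

By max-flow min-cut theorem, max flow = min cut = 5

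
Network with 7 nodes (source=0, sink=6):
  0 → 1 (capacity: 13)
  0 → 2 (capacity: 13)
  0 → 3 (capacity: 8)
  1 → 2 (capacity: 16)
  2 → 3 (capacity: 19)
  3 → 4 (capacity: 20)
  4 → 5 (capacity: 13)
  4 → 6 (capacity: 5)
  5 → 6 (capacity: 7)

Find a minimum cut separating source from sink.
Min cut value = 12, edges: (4,6), (5,6)

Min cut value: 12
Partition: S = [0, 1, 2, 3, 4, 5], T = [6]
Cut edges: (4,6), (5,6)

By max-flow min-cut theorem, max flow = min cut = 12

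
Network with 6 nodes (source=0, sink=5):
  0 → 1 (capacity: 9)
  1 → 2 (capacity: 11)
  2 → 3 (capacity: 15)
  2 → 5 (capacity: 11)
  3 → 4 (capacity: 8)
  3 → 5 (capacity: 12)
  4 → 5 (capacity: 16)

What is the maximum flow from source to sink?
Maximum flow = 9

Max flow: 9

Flow assignment:
  0 → 1: 9/9
  1 → 2: 9/11
  2 → 5: 9/11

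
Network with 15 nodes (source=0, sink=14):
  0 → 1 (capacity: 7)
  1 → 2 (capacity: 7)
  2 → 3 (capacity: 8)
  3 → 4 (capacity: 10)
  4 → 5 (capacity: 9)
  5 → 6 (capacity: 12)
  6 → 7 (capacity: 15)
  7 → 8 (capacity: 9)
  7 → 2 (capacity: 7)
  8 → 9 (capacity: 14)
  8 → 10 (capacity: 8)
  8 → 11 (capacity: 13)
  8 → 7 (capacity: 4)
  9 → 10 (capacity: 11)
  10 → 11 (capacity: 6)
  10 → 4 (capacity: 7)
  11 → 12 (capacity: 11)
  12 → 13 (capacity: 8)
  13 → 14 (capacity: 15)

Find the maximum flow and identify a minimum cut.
Max flow = 7, Min cut edges: (1,2)

Maximum flow: 7
Minimum cut: (1,2)
Partition: S = [0, 1], T = [2, 3, 4, 5, 6, 7, 8, 9, 10, 11, 12, 13, 14]

Max-flow min-cut theorem verified: both equal 7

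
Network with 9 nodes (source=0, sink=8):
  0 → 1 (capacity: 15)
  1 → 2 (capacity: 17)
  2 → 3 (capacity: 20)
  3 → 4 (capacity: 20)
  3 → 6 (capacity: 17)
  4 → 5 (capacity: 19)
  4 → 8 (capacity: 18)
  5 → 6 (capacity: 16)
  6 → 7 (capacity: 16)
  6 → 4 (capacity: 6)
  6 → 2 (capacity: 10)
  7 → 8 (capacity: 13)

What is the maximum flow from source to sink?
Maximum flow = 15

Max flow: 15

Flow assignment:
  0 → 1: 15/15
  1 → 2: 15/17
  2 → 3: 15/20
  3 → 4: 15/20
  4 → 8: 15/18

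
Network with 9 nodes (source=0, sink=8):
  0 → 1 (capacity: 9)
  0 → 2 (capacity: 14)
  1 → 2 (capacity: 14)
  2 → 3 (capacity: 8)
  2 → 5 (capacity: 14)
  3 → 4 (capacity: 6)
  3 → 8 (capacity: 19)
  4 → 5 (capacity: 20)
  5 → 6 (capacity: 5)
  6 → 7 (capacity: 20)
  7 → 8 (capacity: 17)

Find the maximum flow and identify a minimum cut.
Max flow = 13, Min cut edges: (2,3), (5,6)

Maximum flow: 13
Minimum cut: (2,3), (5,6)
Partition: S = [0, 1, 2, 4, 5], T = [3, 6, 7, 8]

Max-flow min-cut theorem verified: both equal 13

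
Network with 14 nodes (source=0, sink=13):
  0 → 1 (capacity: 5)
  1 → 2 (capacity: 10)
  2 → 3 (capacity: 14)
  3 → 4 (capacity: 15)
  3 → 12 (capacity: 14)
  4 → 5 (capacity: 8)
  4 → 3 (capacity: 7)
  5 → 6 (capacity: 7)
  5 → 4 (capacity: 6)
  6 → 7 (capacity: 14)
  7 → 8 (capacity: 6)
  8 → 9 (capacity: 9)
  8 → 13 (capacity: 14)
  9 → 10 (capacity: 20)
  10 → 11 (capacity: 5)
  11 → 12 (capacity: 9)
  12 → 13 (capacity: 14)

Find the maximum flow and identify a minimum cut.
Max flow = 5, Min cut edges: (0,1)

Maximum flow: 5
Minimum cut: (0,1)
Partition: S = [0], T = [1, 2, 3, 4, 5, 6, 7, 8, 9, 10, 11, 12, 13]

Max-flow min-cut theorem verified: both equal 5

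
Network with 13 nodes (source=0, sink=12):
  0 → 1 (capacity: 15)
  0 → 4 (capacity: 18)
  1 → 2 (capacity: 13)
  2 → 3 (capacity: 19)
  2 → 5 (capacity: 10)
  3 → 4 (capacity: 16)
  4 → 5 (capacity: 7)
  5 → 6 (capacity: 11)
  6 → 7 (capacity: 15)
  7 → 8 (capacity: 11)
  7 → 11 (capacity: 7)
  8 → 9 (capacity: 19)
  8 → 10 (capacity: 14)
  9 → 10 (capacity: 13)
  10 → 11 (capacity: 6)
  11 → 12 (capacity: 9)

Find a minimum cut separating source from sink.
Min cut value = 9, edges: (11,12)

Min cut value: 9
Partition: S = [0, 1, 2, 3, 4, 5, 6, 7, 8, 9, 10, 11], T = [12]
Cut edges: (11,12)

By max-flow min-cut theorem, max flow = min cut = 9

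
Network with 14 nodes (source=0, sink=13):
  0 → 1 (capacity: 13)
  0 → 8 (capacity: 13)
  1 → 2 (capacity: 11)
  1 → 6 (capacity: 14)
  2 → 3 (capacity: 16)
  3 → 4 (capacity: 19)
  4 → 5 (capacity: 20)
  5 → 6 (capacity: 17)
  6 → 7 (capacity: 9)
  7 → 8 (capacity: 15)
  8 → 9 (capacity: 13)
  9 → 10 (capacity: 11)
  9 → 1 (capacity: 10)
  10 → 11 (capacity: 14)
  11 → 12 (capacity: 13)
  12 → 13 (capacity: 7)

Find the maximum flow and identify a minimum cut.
Max flow = 7, Min cut edges: (12,13)

Maximum flow: 7
Minimum cut: (12,13)
Partition: S = [0, 1, 2, 3, 4, 5, 6, 7, 8, 9, 10, 11, 12], T = [13]

Max-flow min-cut theorem verified: both equal 7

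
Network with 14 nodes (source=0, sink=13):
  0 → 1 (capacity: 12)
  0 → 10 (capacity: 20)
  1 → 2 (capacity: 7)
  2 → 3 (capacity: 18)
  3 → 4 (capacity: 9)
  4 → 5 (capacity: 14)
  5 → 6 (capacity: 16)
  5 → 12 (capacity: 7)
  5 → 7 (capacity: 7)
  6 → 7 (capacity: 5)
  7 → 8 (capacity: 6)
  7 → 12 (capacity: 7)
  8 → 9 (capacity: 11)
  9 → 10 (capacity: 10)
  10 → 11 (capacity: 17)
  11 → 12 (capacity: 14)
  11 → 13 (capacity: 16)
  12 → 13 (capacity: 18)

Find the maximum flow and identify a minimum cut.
Max flow = 24, Min cut edges: (1,2), (10,11)

Maximum flow: 24
Minimum cut: (1,2), (10,11)
Partition: S = [0, 1, 8, 9, 10], T = [2, 3, 4, 5, 6, 7, 11, 12, 13]

Max-flow min-cut theorem verified: both equal 24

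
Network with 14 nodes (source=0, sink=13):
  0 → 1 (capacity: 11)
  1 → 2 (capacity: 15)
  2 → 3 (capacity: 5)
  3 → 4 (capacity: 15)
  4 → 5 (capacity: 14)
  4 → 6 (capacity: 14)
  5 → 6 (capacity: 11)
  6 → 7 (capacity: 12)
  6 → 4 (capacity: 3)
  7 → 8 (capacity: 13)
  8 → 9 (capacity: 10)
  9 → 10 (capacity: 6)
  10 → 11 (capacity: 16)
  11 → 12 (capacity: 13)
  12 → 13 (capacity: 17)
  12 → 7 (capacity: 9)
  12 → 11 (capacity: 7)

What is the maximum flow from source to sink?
Maximum flow = 5

Max flow: 5

Flow assignment:
  0 → 1: 5/11
  1 → 2: 5/15
  2 → 3: 5/5
  3 → 4: 5/15
  4 → 6: 5/14
  6 → 7: 5/12
  7 → 8: 5/13
  8 → 9: 5/10
  9 → 10: 5/6
  10 → 11: 5/16
  11 → 12: 5/13
  12 → 13: 5/17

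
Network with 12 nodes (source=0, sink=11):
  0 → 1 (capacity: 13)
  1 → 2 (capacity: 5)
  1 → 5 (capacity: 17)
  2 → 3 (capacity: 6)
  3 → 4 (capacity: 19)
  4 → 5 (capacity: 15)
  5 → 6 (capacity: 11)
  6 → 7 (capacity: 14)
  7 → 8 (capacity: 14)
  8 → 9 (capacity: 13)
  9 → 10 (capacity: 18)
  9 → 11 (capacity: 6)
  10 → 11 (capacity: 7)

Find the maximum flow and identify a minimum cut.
Max flow = 11, Min cut edges: (5,6)

Maximum flow: 11
Minimum cut: (5,6)
Partition: S = [0, 1, 2, 3, 4, 5], T = [6, 7, 8, 9, 10, 11]

Max-flow min-cut theorem verified: both equal 11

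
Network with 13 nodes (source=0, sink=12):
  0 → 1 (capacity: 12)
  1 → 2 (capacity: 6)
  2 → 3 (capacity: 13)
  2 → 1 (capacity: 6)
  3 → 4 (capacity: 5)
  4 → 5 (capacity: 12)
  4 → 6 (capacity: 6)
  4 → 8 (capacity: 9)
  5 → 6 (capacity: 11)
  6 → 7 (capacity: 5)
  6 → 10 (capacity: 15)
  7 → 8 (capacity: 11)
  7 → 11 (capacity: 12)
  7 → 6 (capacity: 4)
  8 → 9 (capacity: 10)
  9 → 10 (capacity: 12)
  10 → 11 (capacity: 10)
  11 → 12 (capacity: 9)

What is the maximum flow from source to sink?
Maximum flow = 5

Max flow: 5

Flow assignment:
  0 → 1: 5/12
  1 → 2: 5/6
  2 → 3: 5/13
  3 → 4: 5/5
  4 → 6: 5/6
  6 → 7: 5/5
  7 → 11: 5/12
  11 → 12: 5/9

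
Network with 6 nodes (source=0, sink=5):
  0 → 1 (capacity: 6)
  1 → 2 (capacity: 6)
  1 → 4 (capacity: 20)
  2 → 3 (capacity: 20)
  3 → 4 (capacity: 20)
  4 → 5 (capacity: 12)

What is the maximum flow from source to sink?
Maximum flow = 6

Max flow: 6

Flow assignment:
  0 → 1: 6/6
  1 → 4: 6/20
  4 → 5: 6/12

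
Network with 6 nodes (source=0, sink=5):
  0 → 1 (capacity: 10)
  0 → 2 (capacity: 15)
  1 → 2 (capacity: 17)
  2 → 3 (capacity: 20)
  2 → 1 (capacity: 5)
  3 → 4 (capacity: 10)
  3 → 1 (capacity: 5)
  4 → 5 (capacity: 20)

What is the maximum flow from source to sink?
Maximum flow = 10

Max flow: 10

Flow assignment:
  0 → 1: 10/10
  1 → 2: 10/17
  2 → 3: 10/20
  3 → 4: 10/10
  4 → 5: 10/20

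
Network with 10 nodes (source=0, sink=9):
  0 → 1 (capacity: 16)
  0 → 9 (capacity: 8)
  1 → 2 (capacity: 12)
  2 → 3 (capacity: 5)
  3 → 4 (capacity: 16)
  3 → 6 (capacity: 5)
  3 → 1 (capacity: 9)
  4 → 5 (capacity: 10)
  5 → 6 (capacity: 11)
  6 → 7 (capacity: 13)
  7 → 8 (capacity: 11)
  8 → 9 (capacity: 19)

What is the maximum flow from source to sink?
Maximum flow = 13

Max flow: 13

Flow assignment:
  0 → 1: 5/16
  0 → 9: 8/8
  1 → 2: 5/12
  2 → 3: 5/5
  3 → 6: 5/5
  6 → 7: 5/13
  7 → 8: 5/11
  8 → 9: 5/19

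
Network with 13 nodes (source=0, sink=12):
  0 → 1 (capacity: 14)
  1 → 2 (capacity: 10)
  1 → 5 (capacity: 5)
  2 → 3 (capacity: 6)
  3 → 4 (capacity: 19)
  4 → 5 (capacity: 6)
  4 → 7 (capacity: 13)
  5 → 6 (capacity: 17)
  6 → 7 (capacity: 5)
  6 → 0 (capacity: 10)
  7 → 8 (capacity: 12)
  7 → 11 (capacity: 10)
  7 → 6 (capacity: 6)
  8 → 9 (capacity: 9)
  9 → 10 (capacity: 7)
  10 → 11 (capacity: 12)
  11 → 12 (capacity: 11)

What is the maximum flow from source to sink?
Maximum flow = 11

Max flow: 11

Flow assignment:
  0 → 1: 11/14
  1 → 2: 6/10
  1 → 5: 5/5
  2 → 3: 6/6
  3 → 4: 6/19
  4 → 7: 6/13
  5 → 6: 5/17
  6 → 7: 5/5
  7 → 8: 1/12
  7 → 11: 10/10
  8 → 9: 1/9
  9 → 10: 1/7
  10 → 11: 1/12
  11 → 12: 11/11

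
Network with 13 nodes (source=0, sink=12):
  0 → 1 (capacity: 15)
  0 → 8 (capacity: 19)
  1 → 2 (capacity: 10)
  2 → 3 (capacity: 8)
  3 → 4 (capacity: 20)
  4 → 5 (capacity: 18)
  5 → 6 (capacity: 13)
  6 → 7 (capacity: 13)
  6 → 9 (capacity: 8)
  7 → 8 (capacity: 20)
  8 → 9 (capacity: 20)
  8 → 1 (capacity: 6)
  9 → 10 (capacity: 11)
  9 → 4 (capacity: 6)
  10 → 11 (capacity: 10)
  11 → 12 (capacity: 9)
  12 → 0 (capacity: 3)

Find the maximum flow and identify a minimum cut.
Max flow = 9, Min cut edges: (11,12)

Maximum flow: 9
Minimum cut: (11,12)
Partition: S = [0, 1, 2, 3, 4, 5, 6, 7, 8, 9, 10, 11], T = [12]

Max-flow min-cut theorem verified: both equal 9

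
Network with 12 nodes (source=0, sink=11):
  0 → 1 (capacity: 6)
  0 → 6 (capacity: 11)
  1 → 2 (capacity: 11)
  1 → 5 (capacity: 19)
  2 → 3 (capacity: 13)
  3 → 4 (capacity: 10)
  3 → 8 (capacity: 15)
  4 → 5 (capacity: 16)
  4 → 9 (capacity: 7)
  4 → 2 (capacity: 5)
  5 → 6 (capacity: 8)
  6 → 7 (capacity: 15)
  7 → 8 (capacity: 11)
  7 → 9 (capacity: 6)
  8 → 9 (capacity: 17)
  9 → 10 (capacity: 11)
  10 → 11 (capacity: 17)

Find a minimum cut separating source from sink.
Min cut value = 11, edges: (9,10)

Min cut value: 11
Partition: S = [0, 1, 2, 3, 4, 5, 6, 7, 8, 9], T = [10, 11]
Cut edges: (9,10)

By max-flow min-cut theorem, max flow = min cut = 11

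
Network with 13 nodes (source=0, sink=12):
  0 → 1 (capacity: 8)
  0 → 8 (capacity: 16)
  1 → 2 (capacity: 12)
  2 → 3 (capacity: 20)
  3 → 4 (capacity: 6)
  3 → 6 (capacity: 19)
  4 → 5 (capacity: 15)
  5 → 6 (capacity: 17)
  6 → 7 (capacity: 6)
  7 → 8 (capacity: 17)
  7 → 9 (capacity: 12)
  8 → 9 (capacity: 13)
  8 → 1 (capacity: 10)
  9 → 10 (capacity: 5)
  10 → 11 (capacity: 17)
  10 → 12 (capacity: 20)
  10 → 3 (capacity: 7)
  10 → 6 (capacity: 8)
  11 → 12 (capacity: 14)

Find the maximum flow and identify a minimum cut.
Max flow = 5, Min cut edges: (9,10)

Maximum flow: 5
Minimum cut: (9,10)
Partition: S = [0, 1, 2, 3, 4, 5, 6, 7, 8, 9], T = [10, 11, 12]

Max-flow min-cut theorem verified: both equal 5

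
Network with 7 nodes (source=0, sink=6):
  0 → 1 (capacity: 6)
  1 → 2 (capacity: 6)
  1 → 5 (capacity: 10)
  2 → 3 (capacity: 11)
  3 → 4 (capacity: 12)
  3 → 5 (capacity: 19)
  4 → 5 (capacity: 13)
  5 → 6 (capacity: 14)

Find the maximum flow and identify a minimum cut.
Max flow = 6, Min cut edges: (0,1)

Maximum flow: 6
Minimum cut: (0,1)
Partition: S = [0], T = [1, 2, 3, 4, 5, 6]

Max-flow min-cut theorem verified: both equal 6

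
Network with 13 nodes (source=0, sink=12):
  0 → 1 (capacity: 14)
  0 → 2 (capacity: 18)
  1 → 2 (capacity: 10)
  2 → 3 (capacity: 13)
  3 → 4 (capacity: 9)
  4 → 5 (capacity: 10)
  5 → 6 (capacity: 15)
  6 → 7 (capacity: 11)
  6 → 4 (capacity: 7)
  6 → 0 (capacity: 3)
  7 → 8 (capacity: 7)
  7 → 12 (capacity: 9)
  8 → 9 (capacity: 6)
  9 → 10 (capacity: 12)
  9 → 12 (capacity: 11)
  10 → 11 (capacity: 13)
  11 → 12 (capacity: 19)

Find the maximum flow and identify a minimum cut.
Max flow = 9, Min cut edges: (3,4)

Maximum flow: 9
Minimum cut: (3,4)
Partition: S = [0, 1, 2, 3], T = [4, 5, 6, 7, 8, 9, 10, 11, 12]

Max-flow min-cut theorem verified: both equal 9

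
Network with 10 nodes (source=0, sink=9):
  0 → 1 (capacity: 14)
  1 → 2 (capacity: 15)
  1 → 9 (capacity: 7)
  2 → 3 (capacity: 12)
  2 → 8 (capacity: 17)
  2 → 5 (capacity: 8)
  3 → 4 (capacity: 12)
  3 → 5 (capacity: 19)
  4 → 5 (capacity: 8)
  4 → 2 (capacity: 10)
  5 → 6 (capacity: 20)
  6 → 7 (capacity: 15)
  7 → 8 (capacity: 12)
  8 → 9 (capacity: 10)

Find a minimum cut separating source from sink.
Min cut value = 14, edges: (0,1)

Min cut value: 14
Partition: S = [0], T = [1, 2, 3, 4, 5, 6, 7, 8, 9]
Cut edges: (0,1)

By max-flow min-cut theorem, max flow = min cut = 14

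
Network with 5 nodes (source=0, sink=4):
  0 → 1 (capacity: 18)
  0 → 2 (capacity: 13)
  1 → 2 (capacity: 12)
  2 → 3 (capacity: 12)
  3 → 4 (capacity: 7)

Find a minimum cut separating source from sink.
Min cut value = 7, edges: (3,4)

Min cut value: 7
Partition: S = [0, 1, 2, 3], T = [4]
Cut edges: (3,4)

By max-flow min-cut theorem, max flow = min cut = 7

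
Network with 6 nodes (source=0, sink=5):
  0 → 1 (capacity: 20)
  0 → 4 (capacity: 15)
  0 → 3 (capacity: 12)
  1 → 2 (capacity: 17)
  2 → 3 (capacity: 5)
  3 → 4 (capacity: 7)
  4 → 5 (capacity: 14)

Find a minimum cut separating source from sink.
Min cut value = 14, edges: (4,5)

Min cut value: 14
Partition: S = [0, 1, 2, 3, 4], T = [5]
Cut edges: (4,5)

By max-flow min-cut theorem, max flow = min cut = 14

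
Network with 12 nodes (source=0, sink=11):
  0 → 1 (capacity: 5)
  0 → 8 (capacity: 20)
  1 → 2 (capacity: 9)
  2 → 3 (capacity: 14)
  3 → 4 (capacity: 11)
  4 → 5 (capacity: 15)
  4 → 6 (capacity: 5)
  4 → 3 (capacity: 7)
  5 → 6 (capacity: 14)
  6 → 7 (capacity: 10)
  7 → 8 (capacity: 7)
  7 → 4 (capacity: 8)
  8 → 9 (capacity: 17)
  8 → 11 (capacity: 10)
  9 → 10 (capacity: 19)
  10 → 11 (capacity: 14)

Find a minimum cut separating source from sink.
Min cut value = 24, edges: (8,11), (10,11)

Min cut value: 24
Partition: S = [0, 1, 2, 3, 4, 5, 6, 7, 8, 9, 10], T = [11]
Cut edges: (8,11), (10,11)

By max-flow min-cut theorem, max flow = min cut = 24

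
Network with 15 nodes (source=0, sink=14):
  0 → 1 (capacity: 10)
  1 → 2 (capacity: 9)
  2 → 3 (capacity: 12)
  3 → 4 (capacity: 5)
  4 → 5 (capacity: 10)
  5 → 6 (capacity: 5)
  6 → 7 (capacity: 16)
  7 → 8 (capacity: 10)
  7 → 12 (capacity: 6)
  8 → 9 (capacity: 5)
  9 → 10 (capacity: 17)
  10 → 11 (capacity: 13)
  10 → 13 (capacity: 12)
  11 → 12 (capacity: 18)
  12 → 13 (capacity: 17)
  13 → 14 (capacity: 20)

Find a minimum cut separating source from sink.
Min cut value = 5, edges: (5,6)

Min cut value: 5
Partition: S = [0, 1, 2, 3, 4, 5], T = [6, 7, 8, 9, 10, 11, 12, 13, 14]
Cut edges: (5,6)

By max-flow min-cut theorem, max flow = min cut = 5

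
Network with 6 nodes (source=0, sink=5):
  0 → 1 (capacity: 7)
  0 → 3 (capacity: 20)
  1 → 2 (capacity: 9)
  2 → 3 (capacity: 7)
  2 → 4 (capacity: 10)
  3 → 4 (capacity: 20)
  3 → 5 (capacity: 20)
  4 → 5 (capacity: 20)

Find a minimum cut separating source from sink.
Min cut value = 27, edges: (0,1), (0,3)

Min cut value: 27
Partition: S = [0], T = [1, 2, 3, 4, 5]
Cut edges: (0,1), (0,3)

By max-flow min-cut theorem, max flow = min cut = 27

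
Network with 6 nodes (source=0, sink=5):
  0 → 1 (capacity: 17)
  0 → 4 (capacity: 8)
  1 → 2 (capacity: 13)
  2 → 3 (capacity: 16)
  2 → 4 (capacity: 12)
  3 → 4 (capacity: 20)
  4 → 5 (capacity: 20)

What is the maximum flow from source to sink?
Maximum flow = 20

Max flow: 20

Flow assignment:
  0 → 1: 13/17
  0 → 4: 7/8
  1 → 2: 13/13
  2 → 3: 1/16
  2 → 4: 12/12
  3 → 4: 1/20
  4 → 5: 20/20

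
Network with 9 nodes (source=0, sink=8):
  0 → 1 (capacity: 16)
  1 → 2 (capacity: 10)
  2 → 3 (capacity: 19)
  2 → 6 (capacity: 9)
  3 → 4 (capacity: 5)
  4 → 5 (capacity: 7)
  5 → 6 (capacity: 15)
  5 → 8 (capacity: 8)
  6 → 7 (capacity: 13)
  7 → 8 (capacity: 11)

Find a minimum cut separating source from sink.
Min cut value = 10, edges: (1,2)

Min cut value: 10
Partition: S = [0, 1], T = [2, 3, 4, 5, 6, 7, 8]
Cut edges: (1,2)

By max-flow min-cut theorem, max flow = min cut = 10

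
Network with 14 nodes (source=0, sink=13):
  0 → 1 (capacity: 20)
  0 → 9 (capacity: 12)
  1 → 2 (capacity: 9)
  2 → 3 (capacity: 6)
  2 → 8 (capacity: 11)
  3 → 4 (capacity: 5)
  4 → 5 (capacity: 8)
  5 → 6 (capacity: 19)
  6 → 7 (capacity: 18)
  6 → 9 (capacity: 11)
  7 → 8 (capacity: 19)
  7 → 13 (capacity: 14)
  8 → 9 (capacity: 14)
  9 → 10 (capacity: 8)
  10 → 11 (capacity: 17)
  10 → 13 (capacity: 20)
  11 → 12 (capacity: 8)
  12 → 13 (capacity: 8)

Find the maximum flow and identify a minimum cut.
Max flow = 13, Min cut edges: (3,4), (9,10)

Maximum flow: 13
Minimum cut: (3,4), (9,10)
Partition: S = [0, 1, 2, 3, 8, 9], T = [4, 5, 6, 7, 10, 11, 12, 13]

Max-flow min-cut theorem verified: both equal 13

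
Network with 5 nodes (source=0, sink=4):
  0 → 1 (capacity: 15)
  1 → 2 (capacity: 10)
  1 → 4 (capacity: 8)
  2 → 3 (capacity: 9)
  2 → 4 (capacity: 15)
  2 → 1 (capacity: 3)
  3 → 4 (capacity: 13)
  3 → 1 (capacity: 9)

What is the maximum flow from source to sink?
Maximum flow = 15

Max flow: 15

Flow assignment:
  0 → 1: 15/15
  1 → 2: 7/10
  1 → 4: 8/8
  2 → 4: 7/15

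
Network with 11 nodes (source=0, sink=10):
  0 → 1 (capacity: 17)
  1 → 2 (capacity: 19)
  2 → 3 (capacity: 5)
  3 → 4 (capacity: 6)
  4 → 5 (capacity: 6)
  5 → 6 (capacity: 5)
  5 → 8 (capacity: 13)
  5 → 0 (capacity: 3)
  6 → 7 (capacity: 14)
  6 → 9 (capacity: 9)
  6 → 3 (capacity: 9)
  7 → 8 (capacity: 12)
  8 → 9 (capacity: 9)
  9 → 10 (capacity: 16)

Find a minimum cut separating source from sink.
Min cut value = 5, edges: (2,3)

Min cut value: 5
Partition: S = [0, 1, 2], T = [3, 4, 5, 6, 7, 8, 9, 10]
Cut edges: (2,3)

By max-flow min-cut theorem, max flow = min cut = 5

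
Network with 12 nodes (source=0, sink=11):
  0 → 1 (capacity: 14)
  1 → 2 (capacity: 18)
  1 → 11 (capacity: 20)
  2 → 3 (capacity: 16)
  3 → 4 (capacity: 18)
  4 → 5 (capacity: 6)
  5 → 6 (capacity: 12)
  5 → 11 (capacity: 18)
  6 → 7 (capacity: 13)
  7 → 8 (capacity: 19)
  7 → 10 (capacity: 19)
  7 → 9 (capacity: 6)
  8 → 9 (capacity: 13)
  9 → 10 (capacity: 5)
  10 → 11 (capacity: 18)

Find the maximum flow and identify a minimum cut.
Max flow = 14, Min cut edges: (0,1)

Maximum flow: 14
Minimum cut: (0,1)
Partition: S = [0], T = [1, 2, 3, 4, 5, 6, 7, 8, 9, 10, 11]

Max-flow min-cut theorem verified: both equal 14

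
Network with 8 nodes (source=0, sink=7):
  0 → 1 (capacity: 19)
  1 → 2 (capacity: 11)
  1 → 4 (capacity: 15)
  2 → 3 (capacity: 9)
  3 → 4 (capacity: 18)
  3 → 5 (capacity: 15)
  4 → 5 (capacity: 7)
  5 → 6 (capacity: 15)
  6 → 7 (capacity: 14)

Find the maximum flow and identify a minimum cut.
Max flow = 14, Min cut edges: (6,7)

Maximum flow: 14
Minimum cut: (6,7)
Partition: S = [0, 1, 2, 3, 4, 5, 6], T = [7]

Max-flow min-cut theorem verified: both equal 14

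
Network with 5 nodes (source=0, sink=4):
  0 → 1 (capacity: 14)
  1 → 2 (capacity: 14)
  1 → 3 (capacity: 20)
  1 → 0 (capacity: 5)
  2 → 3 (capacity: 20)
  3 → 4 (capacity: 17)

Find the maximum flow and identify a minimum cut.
Max flow = 14, Min cut edges: (0,1)

Maximum flow: 14
Minimum cut: (0,1)
Partition: S = [0], T = [1, 2, 3, 4]

Max-flow min-cut theorem verified: both equal 14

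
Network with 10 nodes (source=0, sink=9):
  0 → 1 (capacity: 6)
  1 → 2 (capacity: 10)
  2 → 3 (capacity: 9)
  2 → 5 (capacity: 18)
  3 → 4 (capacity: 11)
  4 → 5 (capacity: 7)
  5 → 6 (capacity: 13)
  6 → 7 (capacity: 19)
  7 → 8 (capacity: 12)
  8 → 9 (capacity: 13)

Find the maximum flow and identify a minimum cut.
Max flow = 6, Min cut edges: (0,1)

Maximum flow: 6
Minimum cut: (0,1)
Partition: S = [0], T = [1, 2, 3, 4, 5, 6, 7, 8, 9]

Max-flow min-cut theorem verified: both equal 6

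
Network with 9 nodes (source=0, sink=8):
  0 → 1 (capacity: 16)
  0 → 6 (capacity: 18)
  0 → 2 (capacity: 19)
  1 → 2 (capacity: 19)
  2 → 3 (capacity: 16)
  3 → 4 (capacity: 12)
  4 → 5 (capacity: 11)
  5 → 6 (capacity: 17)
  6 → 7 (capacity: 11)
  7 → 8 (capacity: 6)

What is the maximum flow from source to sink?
Maximum flow = 6

Max flow: 6

Flow assignment:
  0 → 1: 6/16
  1 → 2: 6/19
  2 → 3: 6/16
  3 → 4: 6/12
  4 → 5: 6/11
  5 → 6: 6/17
  6 → 7: 6/11
  7 → 8: 6/6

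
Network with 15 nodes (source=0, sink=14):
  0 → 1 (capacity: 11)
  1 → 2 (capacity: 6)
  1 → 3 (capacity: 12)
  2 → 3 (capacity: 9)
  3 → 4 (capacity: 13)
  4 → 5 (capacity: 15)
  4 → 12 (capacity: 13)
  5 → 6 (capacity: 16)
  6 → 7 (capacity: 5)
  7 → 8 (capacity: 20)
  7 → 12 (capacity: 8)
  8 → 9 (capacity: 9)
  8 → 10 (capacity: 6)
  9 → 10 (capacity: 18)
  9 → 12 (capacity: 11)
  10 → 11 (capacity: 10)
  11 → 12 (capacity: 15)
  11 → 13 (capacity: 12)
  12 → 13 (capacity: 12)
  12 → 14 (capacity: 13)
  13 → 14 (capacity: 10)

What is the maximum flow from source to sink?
Maximum flow = 11

Max flow: 11

Flow assignment:
  0 → 1: 11/11
  1 → 3: 11/12
  3 → 4: 11/13
  4 → 12: 11/13
  12 → 14: 11/13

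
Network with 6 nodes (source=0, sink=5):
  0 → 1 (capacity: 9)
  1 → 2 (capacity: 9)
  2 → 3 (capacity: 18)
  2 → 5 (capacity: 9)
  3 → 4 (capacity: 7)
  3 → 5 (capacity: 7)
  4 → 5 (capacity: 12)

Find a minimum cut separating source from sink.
Min cut value = 9, edges: (1,2)

Min cut value: 9
Partition: S = [0, 1], T = [2, 3, 4, 5]
Cut edges: (1,2)

By max-flow min-cut theorem, max flow = min cut = 9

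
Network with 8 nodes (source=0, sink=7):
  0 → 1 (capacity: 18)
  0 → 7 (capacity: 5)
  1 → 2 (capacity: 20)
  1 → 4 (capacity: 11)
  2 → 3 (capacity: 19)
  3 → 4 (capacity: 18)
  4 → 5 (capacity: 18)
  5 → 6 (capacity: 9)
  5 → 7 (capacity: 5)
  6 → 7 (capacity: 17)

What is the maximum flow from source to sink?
Maximum flow = 19

Max flow: 19

Flow assignment:
  0 → 1: 14/18
  0 → 7: 5/5
  1 → 2: 7/20
  1 → 4: 7/11
  2 → 3: 7/19
  3 → 4: 7/18
  4 → 5: 14/18
  5 → 6: 9/9
  5 → 7: 5/5
  6 → 7: 9/17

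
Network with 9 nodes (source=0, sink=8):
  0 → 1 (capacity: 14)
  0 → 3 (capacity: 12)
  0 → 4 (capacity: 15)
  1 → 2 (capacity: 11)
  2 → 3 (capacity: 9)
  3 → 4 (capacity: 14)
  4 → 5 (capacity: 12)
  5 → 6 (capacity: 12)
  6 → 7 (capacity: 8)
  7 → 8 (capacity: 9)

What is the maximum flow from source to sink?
Maximum flow = 8

Max flow: 8

Flow assignment:
  0 → 1: 8/14
  1 → 2: 8/11
  2 → 3: 8/9
  3 → 4: 8/14
  4 → 5: 8/12
  5 → 6: 8/12
  6 → 7: 8/8
  7 → 8: 8/9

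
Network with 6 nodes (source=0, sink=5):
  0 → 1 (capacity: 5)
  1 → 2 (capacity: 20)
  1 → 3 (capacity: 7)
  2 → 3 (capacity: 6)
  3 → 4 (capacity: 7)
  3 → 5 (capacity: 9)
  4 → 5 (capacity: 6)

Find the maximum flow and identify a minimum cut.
Max flow = 5, Min cut edges: (0,1)

Maximum flow: 5
Minimum cut: (0,1)
Partition: S = [0], T = [1, 2, 3, 4, 5]

Max-flow min-cut theorem verified: both equal 5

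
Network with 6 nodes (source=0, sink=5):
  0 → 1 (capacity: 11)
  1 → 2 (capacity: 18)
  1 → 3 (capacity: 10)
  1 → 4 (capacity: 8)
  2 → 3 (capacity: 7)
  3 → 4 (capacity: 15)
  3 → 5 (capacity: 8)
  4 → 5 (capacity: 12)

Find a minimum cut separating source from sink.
Min cut value = 11, edges: (0,1)

Min cut value: 11
Partition: S = [0], T = [1, 2, 3, 4, 5]
Cut edges: (0,1)

By max-flow min-cut theorem, max flow = min cut = 11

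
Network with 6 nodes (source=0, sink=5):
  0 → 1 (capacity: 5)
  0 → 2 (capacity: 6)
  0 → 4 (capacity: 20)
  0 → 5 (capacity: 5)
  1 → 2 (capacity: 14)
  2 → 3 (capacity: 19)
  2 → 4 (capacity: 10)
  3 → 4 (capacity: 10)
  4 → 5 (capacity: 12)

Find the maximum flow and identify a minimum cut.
Max flow = 17, Min cut edges: (0,5), (4,5)

Maximum flow: 17
Minimum cut: (0,5), (4,5)
Partition: S = [0, 1, 2, 3, 4], T = [5]

Max-flow min-cut theorem verified: both equal 17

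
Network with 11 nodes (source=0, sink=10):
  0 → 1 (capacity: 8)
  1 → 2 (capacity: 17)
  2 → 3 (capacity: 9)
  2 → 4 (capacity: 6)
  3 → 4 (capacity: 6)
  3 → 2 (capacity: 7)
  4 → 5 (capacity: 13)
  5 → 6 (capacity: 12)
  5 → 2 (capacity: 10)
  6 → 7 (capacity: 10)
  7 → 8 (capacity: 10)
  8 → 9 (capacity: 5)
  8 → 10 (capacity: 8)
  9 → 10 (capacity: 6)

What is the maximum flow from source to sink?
Maximum flow = 8

Max flow: 8

Flow assignment:
  0 → 1: 8/8
  1 → 2: 8/17
  2 → 3: 2/9
  2 → 4: 6/6
  3 → 4: 2/6
  4 → 5: 8/13
  5 → 6: 8/12
  6 → 7: 8/10
  7 → 8: 8/10
  8 → 10: 8/8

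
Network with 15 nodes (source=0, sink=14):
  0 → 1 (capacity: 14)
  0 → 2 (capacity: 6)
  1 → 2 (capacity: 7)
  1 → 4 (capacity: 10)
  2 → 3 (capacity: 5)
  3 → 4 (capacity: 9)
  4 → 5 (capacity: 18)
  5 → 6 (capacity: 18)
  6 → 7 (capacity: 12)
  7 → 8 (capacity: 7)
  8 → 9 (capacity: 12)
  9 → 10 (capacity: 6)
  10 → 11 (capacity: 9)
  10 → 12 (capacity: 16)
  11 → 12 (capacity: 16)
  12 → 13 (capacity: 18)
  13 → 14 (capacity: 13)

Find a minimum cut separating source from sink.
Min cut value = 6, edges: (9,10)

Min cut value: 6
Partition: S = [0, 1, 2, 3, 4, 5, 6, 7, 8, 9], T = [10, 11, 12, 13, 14]
Cut edges: (9,10)

By max-flow min-cut theorem, max flow = min cut = 6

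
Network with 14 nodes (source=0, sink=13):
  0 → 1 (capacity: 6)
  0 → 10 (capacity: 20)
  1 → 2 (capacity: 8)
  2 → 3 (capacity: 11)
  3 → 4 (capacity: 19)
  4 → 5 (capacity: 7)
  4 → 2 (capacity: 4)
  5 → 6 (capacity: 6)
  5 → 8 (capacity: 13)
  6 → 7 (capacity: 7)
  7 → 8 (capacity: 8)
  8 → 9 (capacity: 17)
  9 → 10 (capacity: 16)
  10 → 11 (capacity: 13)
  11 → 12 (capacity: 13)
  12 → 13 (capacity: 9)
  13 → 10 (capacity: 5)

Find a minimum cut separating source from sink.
Min cut value = 9, edges: (12,13)

Min cut value: 9
Partition: S = [0, 1, 2, 3, 4, 5, 6, 7, 8, 9, 10, 11, 12], T = [13]
Cut edges: (12,13)

By max-flow min-cut theorem, max flow = min cut = 9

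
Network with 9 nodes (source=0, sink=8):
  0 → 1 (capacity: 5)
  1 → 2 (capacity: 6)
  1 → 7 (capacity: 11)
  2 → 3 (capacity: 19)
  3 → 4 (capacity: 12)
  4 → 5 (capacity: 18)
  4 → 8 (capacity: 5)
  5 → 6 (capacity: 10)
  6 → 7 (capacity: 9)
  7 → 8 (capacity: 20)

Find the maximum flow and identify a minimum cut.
Max flow = 5, Min cut edges: (0,1)

Maximum flow: 5
Minimum cut: (0,1)
Partition: S = [0], T = [1, 2, 3, 4, 5, 6, 7, 8]

Max-flow min-cut theorem verified: both equal 5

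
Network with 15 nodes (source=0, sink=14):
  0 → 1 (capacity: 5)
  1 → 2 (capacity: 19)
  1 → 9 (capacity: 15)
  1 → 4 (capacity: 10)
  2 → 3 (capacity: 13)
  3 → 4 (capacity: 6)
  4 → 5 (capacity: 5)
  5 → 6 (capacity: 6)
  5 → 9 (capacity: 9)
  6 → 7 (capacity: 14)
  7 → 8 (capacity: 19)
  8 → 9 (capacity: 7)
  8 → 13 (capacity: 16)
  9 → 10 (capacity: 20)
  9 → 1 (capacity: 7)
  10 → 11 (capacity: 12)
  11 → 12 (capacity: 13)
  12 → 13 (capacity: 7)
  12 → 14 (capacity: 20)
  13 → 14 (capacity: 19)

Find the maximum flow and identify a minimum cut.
Max flow = 5, Min cut edges: (0,1)

Maximum flow: 5
Minimum cut: (0,1)
Partition: S = [0], T = [1, 2, 3, 4, 5, 6, 7, 8, 9, 10, 11, 12, 13, 14]

Max-flow min-cut theorem verified: both equal 5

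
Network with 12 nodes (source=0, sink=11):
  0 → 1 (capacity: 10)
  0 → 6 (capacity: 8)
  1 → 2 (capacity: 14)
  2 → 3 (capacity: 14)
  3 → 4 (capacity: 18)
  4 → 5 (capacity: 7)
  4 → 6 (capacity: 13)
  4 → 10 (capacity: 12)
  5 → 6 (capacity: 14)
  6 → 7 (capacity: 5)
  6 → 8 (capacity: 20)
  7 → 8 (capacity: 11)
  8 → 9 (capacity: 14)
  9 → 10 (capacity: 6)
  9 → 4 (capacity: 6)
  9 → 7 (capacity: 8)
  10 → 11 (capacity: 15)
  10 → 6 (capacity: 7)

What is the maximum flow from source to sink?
Maximum flow = 15

Max flow: 15

Flow assignment:
  0 → 1: 10/10
  0 → 6: 5/8
  1 → 2: 10/14
  2 → 3: 10/14
  3 → 4: 10/18
  4 → 6: 3/13
  4 → 10: 9/12
  6 → 8: 8/20
  8 → 9: 8/14
  9 → 10: 6/6
  9 → 4: 2/6
  10 → 11: 15/15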